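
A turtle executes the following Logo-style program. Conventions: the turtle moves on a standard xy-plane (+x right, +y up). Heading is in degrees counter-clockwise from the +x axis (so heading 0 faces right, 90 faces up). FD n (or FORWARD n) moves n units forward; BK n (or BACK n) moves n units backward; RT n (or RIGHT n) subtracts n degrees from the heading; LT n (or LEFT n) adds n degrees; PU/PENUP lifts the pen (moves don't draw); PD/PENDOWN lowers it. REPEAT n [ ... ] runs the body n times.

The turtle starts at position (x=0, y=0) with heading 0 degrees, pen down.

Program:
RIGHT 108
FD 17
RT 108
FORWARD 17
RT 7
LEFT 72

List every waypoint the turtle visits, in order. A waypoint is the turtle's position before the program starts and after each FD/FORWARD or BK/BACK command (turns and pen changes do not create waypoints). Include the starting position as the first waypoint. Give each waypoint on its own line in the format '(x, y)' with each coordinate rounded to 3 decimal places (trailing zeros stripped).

Executing turtle program step by step:
Start: pos=(0,0), heading=0, pen down
RT 108: heading 0 -> 252
FD 17: (0,0) -> (-5.253,-16.168) [heading=252, draw]
RT 108: heading 252 -> 144
FD 17: (-5.253,-16.168) -> (-19.007,-6.176) [heading=144, draw]
RT 7: heading 144 -> 137
LT 72: heading 137 -> 209
Final: pos=(-19.007,-6.176), heading=209, 2 segment(s) drawn
Waypoints (3 total):
(0, 0)
(-5.253, -16.168)
(-19.007, -6.176)

Answer: (0, 0)
(-5.253, -16.168)
(-19.007, -6.176)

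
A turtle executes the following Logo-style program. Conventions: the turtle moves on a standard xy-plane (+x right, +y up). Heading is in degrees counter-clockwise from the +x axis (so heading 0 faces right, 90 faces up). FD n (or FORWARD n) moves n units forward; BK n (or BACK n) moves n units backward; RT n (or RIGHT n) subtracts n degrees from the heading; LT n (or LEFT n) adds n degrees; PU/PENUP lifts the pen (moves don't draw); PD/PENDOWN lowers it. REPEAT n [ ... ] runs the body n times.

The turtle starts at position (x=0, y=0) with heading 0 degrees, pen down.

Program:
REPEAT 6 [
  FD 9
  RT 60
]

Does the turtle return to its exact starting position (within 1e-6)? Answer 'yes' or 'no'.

Executing turtle program step by step:
Start: pos=(0,0), heading=0, pen down
REPEAT 6 [
  -- iteration 1/6 --
  FD 9: (0,0) -> (9,0) [heading=0, draw]
  RT 60: heading 0 -> 300
  -- iteration 2/6 --
  FD 9: (9,0) -> (13.5,-7.794) [heading=300, draw]
  RT 60: heading 300 -> 240
  -- iteration 3/6 --
  FD 9: (13.5,-7.794) -> (9,-15.588) [heading=240, draw]
  RT 60: heading 240 -> 180
  -- iteration 4/6 --
  FD 9: (9,-15.588) -> (0,-15.588) [heading=180, draw]
  RT 60: heading 180 -> 120
  -- iteration 5/6 --
  FD 9: (0,-15.588) -> (-4.5,-7.794) [heading=120, draw]
  RT 60: heading 120 -> 60
  -- iteration 6/6 --
  FD 9: (-4.5,-7.794) -> (0,0) [heading=60, draw]
  RT 60: heading 60 -> 0
]
Final: pos=(0,0), heading=0, 6 segment(s) drawn

Start position: (0, 0)
Final position: (0, 0)
Distance = 0; < 1e-6 -> CLOSED

Answer: yes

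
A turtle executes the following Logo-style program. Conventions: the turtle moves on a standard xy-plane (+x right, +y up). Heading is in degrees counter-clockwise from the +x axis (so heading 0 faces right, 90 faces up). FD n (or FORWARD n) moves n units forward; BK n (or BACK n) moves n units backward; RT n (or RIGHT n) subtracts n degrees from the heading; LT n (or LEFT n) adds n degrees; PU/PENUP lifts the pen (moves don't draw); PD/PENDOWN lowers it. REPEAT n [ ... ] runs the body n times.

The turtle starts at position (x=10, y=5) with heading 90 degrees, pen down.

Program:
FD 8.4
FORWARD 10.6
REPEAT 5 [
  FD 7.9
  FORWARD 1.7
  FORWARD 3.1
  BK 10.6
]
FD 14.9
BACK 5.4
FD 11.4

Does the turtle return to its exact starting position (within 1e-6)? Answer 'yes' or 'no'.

Executing turtle program step by step:
Start: pos=(10,5), heading=90, pen down
FD 8.4: (10,5) -> (10,13.4) [heading=90, draw]
FD 10.6: (10,13.4) -> (10,24) [heading=90, draw]
REPEAT 5 [
  -- iteration 1/5 --
  FD 7.9: (10,24) -> (10,31.9) [heading=90, draw]
  FD 1.7: (10,31.9) -> (10,33.6) [heading=90, draw]
  FD 3.1: (10,33.6) -> (10,36.7) [heading=90, draw]
  BK 10.6: (10,36.7) -> (10,26.1) [heading=90, draw]
  -- iteration 2/5 --
  FD 7.9: (10,26.1) -> (10,34) [heading=90, draw]
  FD 1.7: (10,34) -> (10,35.7) [heading=90, draw]
  FD 3.1: (10,35.7) -> (10,38.8) [heading=90, draw]
  BK 10.6: (10,38.8) -> (10,28.2) [heading=90, draw]
  -- iteration 3/5 --
  FD 7.9: (10,28.2) -> (10,36.1) [heading=90, draw]
  FD 1.7: (10,36.1) -> (10,37.8) [heading=90, draw]
  FD 3.1: (10,37.8) -> (10,40.9) [heading=90, draw]
  BK 10.6: (10,40.9) -> (10,30.3) [heading=90, draw]
  -- iteration 4/5 --
  FD 7.9: (10,30.3) -> (10,38.2) [heading=90, draw]
  FD 1.7: (10,38.2) -> (10,39.9) [heading=90, draw]
  FD 3.1: (10,39.9) -> (10,43) [heading=90, draw]
  BK 10.6: (10,43) -> (10,32.4) [heading=90, draw]
  -- iteration 5/5 --
  FD 7.9: (10,32.4) -> (10,40.3) [heading=90, draw]
  FD 1.7: (10,40.3) -> (10,42) [heading=90, draw]
  FD 3.1: (10,42) -> (10,45.1) [heading=90, draw]
  BK 10.6: (10,45.1) -> (10,34.5) [heading=90, draw]
]
FD 14.9: (10,34.5) -> (10,49.4) [heading=90, draw]
BK 5.4: (10,49.4) -> (10,44) [heading=90, draw]
FD 11.4: (10,44) -> (10,55.4) [heading=90, draw]
Final: pos=(10,55.4), heading=90, 25 segment(s) drawn

Start position: (10, 5)
Final position: (10, 55.4)
Distance = 50.4; >= 1e-6 -> NOT closed

Answer: no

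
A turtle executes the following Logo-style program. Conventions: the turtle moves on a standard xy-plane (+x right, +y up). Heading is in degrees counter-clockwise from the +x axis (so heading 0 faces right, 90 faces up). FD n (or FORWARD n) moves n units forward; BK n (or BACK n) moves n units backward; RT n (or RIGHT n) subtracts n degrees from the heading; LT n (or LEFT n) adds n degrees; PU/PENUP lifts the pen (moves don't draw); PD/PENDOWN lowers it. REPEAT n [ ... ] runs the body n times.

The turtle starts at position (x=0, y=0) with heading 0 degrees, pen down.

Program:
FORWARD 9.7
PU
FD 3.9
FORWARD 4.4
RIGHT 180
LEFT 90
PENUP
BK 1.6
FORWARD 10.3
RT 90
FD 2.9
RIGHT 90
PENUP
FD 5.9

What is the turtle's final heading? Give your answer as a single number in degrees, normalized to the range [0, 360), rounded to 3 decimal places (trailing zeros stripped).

Executing turtle program step by step:
Start: pos=(0,0), heading=0, pen down
FD 9.7: (0,0) -> (9.7,0) [heading=0, draw]
PU: pen up
FD 3.9: (9.7,0) -> (13.6,0) [heading=0, move]
FD 4.4: (13.6,0) -> (18,0) [heading=0, move]
RT 180: heading 0 -> 180
LT 90: heading 180 -> 270
PU: pen up
BK 1.6: (18,0) -> (18,1.6) [heading=270, move]
FD 10.3: (18,1.6) -> (18,-8.7) [heading=270, move]
RT 90: heading 270 -> 180
FD 2.9: (18,-8.7) -> (15.1,-8.7) [heading=180, move]
RT 90: heading 180 -> 90
PU: pen up
FD 5.9: (15.1,-8.7) -> (15.1,-2.8) [heading=90, move]
Final: pos=(15.1,-2.8), heading=90, 1 segment(s) drawn

Answer: 90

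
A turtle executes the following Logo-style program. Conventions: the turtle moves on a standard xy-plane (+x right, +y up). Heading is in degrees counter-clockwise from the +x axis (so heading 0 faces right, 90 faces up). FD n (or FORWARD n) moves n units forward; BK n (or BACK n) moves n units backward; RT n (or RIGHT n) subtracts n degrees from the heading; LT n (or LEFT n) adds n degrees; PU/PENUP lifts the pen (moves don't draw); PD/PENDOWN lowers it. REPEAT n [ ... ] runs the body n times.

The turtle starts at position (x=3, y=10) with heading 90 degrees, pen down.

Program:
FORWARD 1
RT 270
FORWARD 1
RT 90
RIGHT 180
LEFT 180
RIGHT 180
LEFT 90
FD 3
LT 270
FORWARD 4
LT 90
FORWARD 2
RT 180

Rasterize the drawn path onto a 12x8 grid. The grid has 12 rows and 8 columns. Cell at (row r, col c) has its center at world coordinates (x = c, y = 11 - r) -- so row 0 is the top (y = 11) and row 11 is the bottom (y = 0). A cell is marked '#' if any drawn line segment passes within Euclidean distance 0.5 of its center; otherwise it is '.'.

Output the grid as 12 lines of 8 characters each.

Segment 0: (3,10) -> (3,11)
Segment 1: (3,11) -> (2,11)
Segment 2: (2,11) -> (5,11)
Segment 3: (5,11) -> (5,7)
Segment 4: (5,7) -> (7,7)

Answer: ..####..
...#.#..
.....#..
.....#..
.....###
........
........
........
........
........
........
........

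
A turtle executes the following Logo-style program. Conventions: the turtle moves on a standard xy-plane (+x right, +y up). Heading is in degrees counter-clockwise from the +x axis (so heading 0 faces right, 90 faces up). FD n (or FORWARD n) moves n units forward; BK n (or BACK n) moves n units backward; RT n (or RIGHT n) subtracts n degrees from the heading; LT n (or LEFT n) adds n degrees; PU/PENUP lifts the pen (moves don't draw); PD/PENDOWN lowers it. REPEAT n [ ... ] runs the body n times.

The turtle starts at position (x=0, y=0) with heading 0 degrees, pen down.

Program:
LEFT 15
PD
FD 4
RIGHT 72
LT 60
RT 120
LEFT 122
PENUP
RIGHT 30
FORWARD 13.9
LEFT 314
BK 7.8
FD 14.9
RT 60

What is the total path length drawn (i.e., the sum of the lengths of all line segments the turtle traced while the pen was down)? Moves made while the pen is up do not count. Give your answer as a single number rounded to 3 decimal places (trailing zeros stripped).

Executing turtle program step by step:
Start: pos=(0,0), heading=0, pen down
LT 15: heading 0 -> 15
PD: pen down
FD 4: (0,0) -> (3.864,1.035) [heading=15, draw]
RT 72: heading 15 -> 303
LT 60: heading 303 -> 3
RT 120: heading 3 -> 243
LT 122: heading 243 -> 5
PU: pen up
RT 30: heading 5 -> 335
FD 13.9: (3.864,1.035) -> (16.461,-4.839) [heading=335, move]
LT 314: heading 335 -> 289
BK 7.8: (16.461,-4.839) -> (13.922,2.536) [heading=289, move]
FD 14.9: (13.922,2.536) -> (18.773,-11.552) [heading=289, move]
RT 60: heading 289 -> 229
Final: pos=(18.773,-11.552), heading=229, 1 segment(s) drawn

Segment lengths:
  seg 1: (0,0) -> (3.864,1.035), length = 4
Total = 4

Answer: 4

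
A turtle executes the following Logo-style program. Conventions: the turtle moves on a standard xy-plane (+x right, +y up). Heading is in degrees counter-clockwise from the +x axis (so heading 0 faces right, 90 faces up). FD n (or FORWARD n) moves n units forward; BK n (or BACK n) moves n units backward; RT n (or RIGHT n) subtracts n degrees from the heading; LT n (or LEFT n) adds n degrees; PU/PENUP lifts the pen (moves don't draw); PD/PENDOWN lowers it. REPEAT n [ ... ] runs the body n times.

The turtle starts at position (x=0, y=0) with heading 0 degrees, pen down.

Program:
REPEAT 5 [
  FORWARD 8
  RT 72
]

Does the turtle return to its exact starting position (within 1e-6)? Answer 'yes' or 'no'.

Answer: yes

Derivation:
Executing turtle program step by step:
Start: pos=(0,0), heading=0, pen down
REPEAT 5 [
  -- iteration 1/5 --
  FD 8: (0,0) -> (8,0) [heading=0, draw]
  RT 72: heading 0 -> 288
  -- iteration 2/5 --
  FD 8: (8,0) -> (10.472,-7.608) [heading=288, draw]
  RT 72: heading 288 -> 216
  -- iteration 3/5 --
  FD 8: (10.472,-7.608) -> (4,-12.311) [heading=216, draw]
  RT 72: heading 216 -> 144
  -- iteration 4/5 --
  FD 8: (4,-12.311) -> (-2.472,-7.608) [heading=144, draw]
  RT 72: heading 144 -> 72
  -- iteration 5/5 --
  FD 8: (-2.472,-7.608) -> (0,0) [heading=72, draw]
  RT 72: heading 72 -> 0
]
Final: pos=(0,0), heading=0, 5 segment(s) drawn

Start position: (0, 0)
Final position: (0, 0)
Distance = 0; < 1e-6 -> CLOSED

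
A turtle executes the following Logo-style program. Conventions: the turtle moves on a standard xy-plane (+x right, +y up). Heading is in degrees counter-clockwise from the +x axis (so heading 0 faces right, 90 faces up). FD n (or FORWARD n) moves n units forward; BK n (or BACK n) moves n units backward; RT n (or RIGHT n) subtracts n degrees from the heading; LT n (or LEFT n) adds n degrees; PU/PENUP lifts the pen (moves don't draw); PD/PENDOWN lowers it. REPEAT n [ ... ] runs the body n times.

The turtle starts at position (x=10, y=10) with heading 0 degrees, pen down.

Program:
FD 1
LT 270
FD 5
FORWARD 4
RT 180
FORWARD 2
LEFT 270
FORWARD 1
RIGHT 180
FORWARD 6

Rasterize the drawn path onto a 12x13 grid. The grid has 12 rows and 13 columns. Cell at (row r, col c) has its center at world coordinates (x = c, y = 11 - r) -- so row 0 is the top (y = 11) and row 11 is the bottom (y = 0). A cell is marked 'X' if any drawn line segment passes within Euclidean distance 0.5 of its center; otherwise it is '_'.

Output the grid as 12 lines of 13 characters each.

Answer: _____________
__________XX_
___________X_
___________X_
___________X_
___________X_
___________X_
___________X_
______XXXXXXX
___________X_
___________X_
_____________

Derivation:
Segment 0: (10,10) -> (11,10)
Segment 1: (11,10) -> (11,5)
Segment 2: (11,5) -> (11,1)
Segment 3: (11,1) -> (11,3)
Segment 4: (11,3) -> (12,3)
Segment 5: (12,3) -> (6,3)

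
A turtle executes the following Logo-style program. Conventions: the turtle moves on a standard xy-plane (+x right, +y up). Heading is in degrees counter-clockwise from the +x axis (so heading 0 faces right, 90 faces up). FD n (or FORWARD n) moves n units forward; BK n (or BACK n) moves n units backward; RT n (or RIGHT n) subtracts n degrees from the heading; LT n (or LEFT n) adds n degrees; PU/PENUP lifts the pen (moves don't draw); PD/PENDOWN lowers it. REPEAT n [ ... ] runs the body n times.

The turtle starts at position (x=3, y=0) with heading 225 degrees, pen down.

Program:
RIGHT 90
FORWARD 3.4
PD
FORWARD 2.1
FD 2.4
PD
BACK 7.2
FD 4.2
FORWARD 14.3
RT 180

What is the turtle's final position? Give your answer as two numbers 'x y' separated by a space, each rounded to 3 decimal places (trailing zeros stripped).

Executing turtle program step by step:
Start: pos=(3,0), heading=225, pen down
RT 90: heading 225 -> 135
FD 3.4: (3,0) -> (0.596,2.404) [heading=135, draw]
PD: pen down
FD 2.1: (0.596,2.404) -> (-0.889,3.889) [heading=135, draw]
FD 2.4: (-0.889,3.889) -> (-2.586,5.586) [heading=135, draw]
PD: pen down
BK 7.2: (-2.586,5.586) -> (2.505,0.495) [heading=135, draw]
FD 4.2: (2.505,0.495) -> (-0.465,3.465) [heading=135, draw]
FD 14.3: (-0.465,3.465) -> (-10.576,13.576) [heading=135, draw]
RT 180: heading 135 -> 315
Final: pos=(-10.576,13.576), heading=315, 6 segment(s) drawn

Answer: -10.576 13.576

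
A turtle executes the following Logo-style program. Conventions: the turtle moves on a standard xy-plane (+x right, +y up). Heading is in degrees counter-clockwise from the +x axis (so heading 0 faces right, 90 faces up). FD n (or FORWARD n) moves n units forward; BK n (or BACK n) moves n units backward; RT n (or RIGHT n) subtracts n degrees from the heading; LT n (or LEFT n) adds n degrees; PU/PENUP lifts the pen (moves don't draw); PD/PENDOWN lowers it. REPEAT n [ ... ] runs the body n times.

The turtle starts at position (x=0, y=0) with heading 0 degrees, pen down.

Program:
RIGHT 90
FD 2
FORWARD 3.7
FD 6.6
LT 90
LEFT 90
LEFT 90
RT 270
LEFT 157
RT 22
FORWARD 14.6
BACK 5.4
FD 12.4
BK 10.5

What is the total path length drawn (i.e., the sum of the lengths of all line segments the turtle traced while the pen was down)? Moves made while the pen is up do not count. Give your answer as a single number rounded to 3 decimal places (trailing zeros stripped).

Answer: 55.2

Derivation:
Executing turtle program step by step:
Start: pos=(0,0), heading=0, pen down
RT 90: heading 0 -> 270
FD 2: (0,0) -> (0,-2) [heading=270, draw]
FD 3.7: (0,-2) -> (0,-5.7) [heading=270, draw]
FD 6.6: (0,-5.7) -> (0,-12.3) [heading=270, draw]
LT 90: heading 270 -> 0
LT 90: heading 0 -> 90
LT 90: heading 90 -> 180
RT 270: heading 180 -> 270
LT 157: heading 270 -> 67
RT 22: heading 67 -> 45
FD 14.6: (0,-12.3) -> (10.324,-1.976) [heading=45, draw]
BK 5.4: (10.324,-1.976) -> (6.505,-5.795) [heading=45, draw]
FD 12.4: (6.505,-5.795) -> (15.274,2.974) [heading=45, draw]
BK 10.5: (15.274,2.974) -> (7.849,-4.451) [heading=45, draw]
Final: pos=(7.849,-4.451), heading=45, 7 segment(s) drawn

Segment lengths:
  seg 1: (0,0) -> (0,-2), length = 2
  seg 2: (0,-2) -> (0,-5.7), length = 3.7
  seg 3: (0,-5.7) -> (0,-12.3), length = 6.6
  seg 4: (0,-12.3) -> (10.324,-1.976), length = 14.6
  seg 5: (10.324,-1.976) -> (6.505,-5.795), length = 5.4
  seg 6: (6.505,-5.795) -> (15.274,2.974), length = 12.4
  seg 7: (15.274,2.974) -> (7.849,-4.451), length = 10.5
Total = 55.2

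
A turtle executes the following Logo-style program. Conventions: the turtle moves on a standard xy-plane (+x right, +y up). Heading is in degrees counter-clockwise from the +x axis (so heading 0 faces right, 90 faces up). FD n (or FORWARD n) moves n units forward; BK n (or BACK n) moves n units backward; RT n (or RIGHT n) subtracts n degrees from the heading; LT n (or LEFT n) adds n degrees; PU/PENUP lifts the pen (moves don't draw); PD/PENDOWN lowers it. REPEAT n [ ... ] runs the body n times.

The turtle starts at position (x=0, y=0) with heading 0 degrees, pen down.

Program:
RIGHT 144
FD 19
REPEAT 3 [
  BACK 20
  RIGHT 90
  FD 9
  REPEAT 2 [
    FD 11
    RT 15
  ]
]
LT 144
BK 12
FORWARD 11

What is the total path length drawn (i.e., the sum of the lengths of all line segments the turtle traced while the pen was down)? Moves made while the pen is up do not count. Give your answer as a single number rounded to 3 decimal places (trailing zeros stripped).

Answer: 195

Derivation:
Executing turtle program step by step:
Start: pos=(0,0), heading=0, pen down
RT 144: heading 0 -> 216
FD 19: (0,0) -> (-15.371,-11.168) [heading=216, draw]
REPEAT 3 [
  -- iteration 1/3 --
  BK 20: (-15.371,-11.168) -> (0.809,0.588) [heading=216, draw]
  RT 90: heading 216 -> 126
  FD 9: (0.809,0.588) -> (-4.481,7.869) [heading=126, draw]
  REPEAT 2 [
    -- iteration 1/2 --
    FD 11: (-4.481,7.869) -> (-10.947,16.768) [heading=126, draw]
    RT 15: heading 126 -> 111
    -- iteration 2/2 --
    FD 11: (-10.947,16.768) -> (-14.889,27.038) [heading=111, draw]
    RT 15: heading 111 -> 96
  ]
  -- iteration 2/3 --
  BK 20: (-14.889,27.038) -> (-12.798,7.147) [heading=96, draw]
  RT 90: heading 96 -> 6
  FD 9: (-12.798,7.147) -> (-3.847,8.088) [heading=6, draw]
  REPEAT 2 [
    -- iteration 1/2 --
    FD 11: (-3.847,8.088) -> (7.092,9.238) [heading=6, draw]
    RT 15: heading 6 -> 351
    -- iteration 2/2 --
    FD 11: (7.092,9.238) -> (17.957,7.517) [heading=351, draw]
    RT 15: heading 351 -> 336
  ]
  -- iteration 3/3 --
  BK 20: (17.957,7.517) -> (-0.314,15.652) [heading=336, draw]
  RT 90: heading 336 -> 246
  FD 9: (-0.314,15.652) -> (-3.975,7.43) [heading=246, draw]
  REPEAT 2 [
    -- iteration 1/2 --
    FD 11: (-3.975,7.43) -> (-8.449,-2.619) [heading=246, draw]
    RT 15: heading 246 -> 231
    -- iteration 2/2 --
    FD 11: (-8.449,-2.619) -> (-15.371,-11.168) [heading=231, draw]
    RT 15: heading 231 -> 216
  ]
]
LT 144: heading 216 -> 0
BK 12: (-15.371,-11.168) -> (-27.371,-11.168) [heading=0, draw]
FD 11: (-27.371,-11.168) -> (-16.371,-11.168) [heading=0, draw]
Final: pos=(-16.371,-11.168), heading=0, 15 segment(s) drawn

Segment lengths:
  seg 1: (0,0) -> (-15.371,-11.168), length = 19
  seg 2: (-15.371,-11.168) -> (0.809,0.588), length = 20
  seg 3: (0.809,0.588) -> (-4.481,7.869), length = 9
  seg 4: (-4.481,7.869) -> (-10.947,16.768), length = 11
  seg 5: (-10.947,16.768) -> (-14.889,27.038), length = 11
  seg 6: (-14.889,27.038) -> (-12.798,7.147), length = 20
  seg 7: (-12.798,7.147) -> (-3.847,8.088), length = 9
  seg 8: (-3.847,8.088) -> (7.092,9.238), length = 11
  seg 9: (7.092,9.238) -> (17.957,7.517), length = 11
  seg 10: (17.957,7.517) -> (-0.314,15.652), length = 20
  seg 11: (-0.314,15.652) -> (-3.975,7.43), length = 9
  seg 12: (-3.975,7.43) -> (-8.449,-2.619), length = 11
  seg 13: (-8.449,-2.619) -> (-15.371,-11.168), length = 11
  seg 14: (-15.371,-11.168) -> (-27.371,-11.168), length = 12
  seg 15: (-27.371,-11.168) -> (-16.371,-11.168), length = 11
Total = 195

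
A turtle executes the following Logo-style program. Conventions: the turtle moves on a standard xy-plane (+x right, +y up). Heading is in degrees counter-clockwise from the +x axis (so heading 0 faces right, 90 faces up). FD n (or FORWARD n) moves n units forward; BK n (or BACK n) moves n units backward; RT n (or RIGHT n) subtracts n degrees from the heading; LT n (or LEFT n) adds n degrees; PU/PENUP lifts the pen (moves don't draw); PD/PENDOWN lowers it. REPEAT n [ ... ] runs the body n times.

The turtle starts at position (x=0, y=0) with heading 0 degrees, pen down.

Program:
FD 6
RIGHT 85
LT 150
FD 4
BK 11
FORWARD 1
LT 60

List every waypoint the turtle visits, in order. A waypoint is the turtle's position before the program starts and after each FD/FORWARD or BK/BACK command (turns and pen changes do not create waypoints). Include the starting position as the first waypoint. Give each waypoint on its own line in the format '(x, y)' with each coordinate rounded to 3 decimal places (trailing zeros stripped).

Answer: (0, 0)
(6, 0)
(7.69, 3.625)
(3.042, -6.344)
(3.464, -5.438)

Derivation:
Executing turtle program step by step:
Start: pos=(0,0), heading=0, pen down
FD 6: (0,0) -> (6,0) [heading=0, draw]
RT 85: heading 0 -> 275
LT 150: heading 275 -> 65
FD 4: (6,0) -> (7.69,3.625) [heading=65, draw]
BK 11: (7.69,3.625) -> (3.042,-6.344) [heading=65, draw]
FD 1: (3.042,-6.344) -> (3.464,-5.438) [heading=65, draw]
LT 60: heading 65 -> 125
Final: pos=(3.464,-5.438), heading=125, 4 segment(s) drawn
Waypoints (5 total):
(0, 0)
(6, 0)
(7.69, 3.625)
(3.042, -6.344)
(3.464, -5.438)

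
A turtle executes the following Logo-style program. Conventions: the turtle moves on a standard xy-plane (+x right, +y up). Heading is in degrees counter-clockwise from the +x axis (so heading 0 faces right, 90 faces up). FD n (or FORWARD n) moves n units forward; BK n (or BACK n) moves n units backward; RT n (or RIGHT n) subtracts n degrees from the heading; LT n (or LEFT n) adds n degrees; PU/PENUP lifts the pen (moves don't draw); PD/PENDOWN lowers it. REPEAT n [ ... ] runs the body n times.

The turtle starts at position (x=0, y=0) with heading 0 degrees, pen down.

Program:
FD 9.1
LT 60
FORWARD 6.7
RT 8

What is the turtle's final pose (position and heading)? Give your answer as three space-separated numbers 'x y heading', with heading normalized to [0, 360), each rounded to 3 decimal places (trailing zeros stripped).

Answer: 12.45 5.802 52

Derivation:
Executing turtle program step by step:
Start: pos=(0,0), heading=0, pen down
FD 9.1: (0,0) -> (9.1,0) [heading=0, draw]
LT 60: heading 0 -> 60
FD 6.7: (9.1,0) -> (12.45,5.802) [heading=60, draw]
RT 8: heading 60 -> 52
Final: pos=(12.45,5.802), heading=52, 2 segment(s) drawn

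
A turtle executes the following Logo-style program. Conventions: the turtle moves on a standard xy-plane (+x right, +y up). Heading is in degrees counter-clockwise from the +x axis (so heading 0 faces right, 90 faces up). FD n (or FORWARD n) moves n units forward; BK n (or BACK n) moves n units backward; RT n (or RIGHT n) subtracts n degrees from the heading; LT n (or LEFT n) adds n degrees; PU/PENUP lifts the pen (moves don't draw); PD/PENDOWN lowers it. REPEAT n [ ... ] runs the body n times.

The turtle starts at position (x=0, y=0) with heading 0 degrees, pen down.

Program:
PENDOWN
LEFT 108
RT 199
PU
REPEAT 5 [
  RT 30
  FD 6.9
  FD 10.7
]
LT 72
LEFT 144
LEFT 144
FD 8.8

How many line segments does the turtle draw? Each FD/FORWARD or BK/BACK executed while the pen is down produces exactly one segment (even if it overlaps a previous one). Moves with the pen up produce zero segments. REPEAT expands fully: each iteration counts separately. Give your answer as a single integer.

Executing turtle program step by step:
Start: pos=(0,0), heading=0, pen down
PD: pen down
LT 108: heading 0 -> 108
RT 199: heading 108 -> 269
PU: pen up
REPEAT 5 [
  -- iteration 1/5 --
  RT 30: heading 269 -> 239
  FD 6.9: (0,0) -> (-3.554,-5.914) [heading=239, move]
  FD 10.7: (-3.554,-5.914) -> (-9.065,-15.086) [heading=239, move]
  -- iteration 2/5 --
  RT 30: heading 239 -> 209
  FD 6.9: (-9.065,-15.086) -> (-15.1,-18.431) [heading=209, move]
  FD 10.7: (-15.1,-18.431) -> (-24.458,-23.619) [heading=209, move]
  -- iteration 3/5 --
  RT 30: heading 209 -> 179
  FD 6.9: (-24.458,-23.619) -> (-31.357,-23.498) [heading=179, move]
  FD 10.7: (-31.357,-23.498) -> (-42.055,-23.312) [heading=179, move]
  -- iteration 4/5 --
  RT 30: heading 179 -> 149
  FD 6.9: (-42.055,-23.312) -> (-47.97,-19.758) [heading=149, move]
  FD 10.7: (-47.97,-19.758) -> (-57.141,-14.247) [heading=149, move]
  -- iteration 5/5 --
  RT 30: heading 149 -> 119
  FD 6.9: (-57.141,-14.247) -> (-60.487,-8.212) [heading=119, move]
  FD 10.7: (-60.487,-8.212) -> (-65.674,1.146) [heading=119, move]
]
LT 72: heading 119 -> 191
LT 144: heading 191 -> 335
LT 144: heading 335 -> 119
FD 8.8: (-65.674,1.146) -> (-69.94,8.843) [heading=119, move]
Final: pos=(-69.94,8.843), heading=119, 0 segment(s) drawn
Segments drawn: 0

Answer: 0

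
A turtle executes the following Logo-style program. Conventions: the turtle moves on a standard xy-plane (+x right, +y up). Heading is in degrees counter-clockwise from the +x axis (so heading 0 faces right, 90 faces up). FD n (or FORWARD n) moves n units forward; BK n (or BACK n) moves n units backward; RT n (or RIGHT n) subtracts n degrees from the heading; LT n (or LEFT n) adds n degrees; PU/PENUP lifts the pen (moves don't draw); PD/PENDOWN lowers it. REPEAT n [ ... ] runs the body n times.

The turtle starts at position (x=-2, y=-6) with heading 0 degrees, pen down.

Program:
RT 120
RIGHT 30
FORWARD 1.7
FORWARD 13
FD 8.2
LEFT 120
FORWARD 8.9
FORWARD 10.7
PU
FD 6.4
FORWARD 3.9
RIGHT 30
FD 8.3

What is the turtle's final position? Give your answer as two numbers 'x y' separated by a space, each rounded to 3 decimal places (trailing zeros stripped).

Executing turtle program step by step:
Start: pos=(-2,-6), heading=0, pen down
RT 120: heading 0 -> 240
RT 30: heading 240 -> 210
FD 1.7: (-2,-6) -> (-3.472,-6.85) [heading=210, draw]
FD 13: (-3.472,-6.85) -> (-14.731,-13.35) [heading=210, draw]
FD 8.2: (-14.731,-13.35) -> (-21.832,-17.45) [heading=210, draw]
LT 120: heading 210 -> 330
FD 8.9: (-21.832,-17.45) -> (-14.124,-21.9) [heading=330, draw]
FD 10.7: (-14.124,-21.9) -> (-4.858,-27.25) [heading=330, draw]
PU: pen up
FD 6.4: (-4.858,-27.25) -> (0.685,-30.45) [heading=330, move]
FD 3.9: (0.685,-30.45) -> (4.062,-32.4) [heading=330, move]
RT 30: heading 330 -> 300
FD 8.3: (4.062,-32.4) -> (8.212,-39.588) [heading=300, move]
Final: pos=(8.212,-39.588), heading=300, 5 segment(s) drawn

Answer: 8.212 -39.588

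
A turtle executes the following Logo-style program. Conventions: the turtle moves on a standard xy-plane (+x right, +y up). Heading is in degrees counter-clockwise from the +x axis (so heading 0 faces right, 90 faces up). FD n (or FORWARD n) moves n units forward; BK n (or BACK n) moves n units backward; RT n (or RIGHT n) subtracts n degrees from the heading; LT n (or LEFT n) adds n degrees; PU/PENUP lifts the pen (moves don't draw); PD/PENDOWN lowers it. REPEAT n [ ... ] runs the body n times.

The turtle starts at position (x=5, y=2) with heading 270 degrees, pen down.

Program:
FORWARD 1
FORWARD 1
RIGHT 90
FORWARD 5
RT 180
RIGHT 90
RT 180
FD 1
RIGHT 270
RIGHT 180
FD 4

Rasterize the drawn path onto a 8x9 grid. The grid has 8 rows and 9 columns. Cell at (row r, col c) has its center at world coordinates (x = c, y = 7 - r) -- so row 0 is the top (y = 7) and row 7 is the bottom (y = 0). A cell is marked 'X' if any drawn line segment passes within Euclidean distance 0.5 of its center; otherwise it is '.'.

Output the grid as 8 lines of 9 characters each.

Answer: .........
.........
.........
.........
.........
.....X...
XXXXXX...
XXXXXX...

Derivation:
Segment 0: (5,2) -> (5,1)
Segment 1: (5,1) -> (5,0)
Segment 2: (5,0) -> (0,0)
Segment 3: (0,0) -> (-0,1)
Segment 4: (-0,1) -> (4,1)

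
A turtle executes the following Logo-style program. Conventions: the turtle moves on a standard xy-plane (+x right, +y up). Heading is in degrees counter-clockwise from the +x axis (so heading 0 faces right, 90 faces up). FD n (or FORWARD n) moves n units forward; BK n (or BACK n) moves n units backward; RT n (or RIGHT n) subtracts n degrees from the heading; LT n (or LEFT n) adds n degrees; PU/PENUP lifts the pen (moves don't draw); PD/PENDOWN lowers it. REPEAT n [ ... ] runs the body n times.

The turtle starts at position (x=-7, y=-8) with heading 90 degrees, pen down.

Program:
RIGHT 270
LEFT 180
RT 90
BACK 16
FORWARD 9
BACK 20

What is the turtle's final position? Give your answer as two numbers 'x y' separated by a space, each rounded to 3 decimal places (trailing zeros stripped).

Executing turtle program step by step:
Start: pos=(-7,-8), heading=90, pen down
RT 270: heading 90 -> 180
LT 180: heading 180 -> 0
RT 90: heading 0 -> 270
BK 16: (-7,-8) -> (-7,8) [heading=270, draw]
FD 9: (-7,8) -> (-7,-1) [heading=270, draw]
BK 20: (-7,-1) -> (-7,19) [heading=270, draw]
Final: pos=(-7,19), heading=270, 3 segment(s) drawn

Answer: -7 19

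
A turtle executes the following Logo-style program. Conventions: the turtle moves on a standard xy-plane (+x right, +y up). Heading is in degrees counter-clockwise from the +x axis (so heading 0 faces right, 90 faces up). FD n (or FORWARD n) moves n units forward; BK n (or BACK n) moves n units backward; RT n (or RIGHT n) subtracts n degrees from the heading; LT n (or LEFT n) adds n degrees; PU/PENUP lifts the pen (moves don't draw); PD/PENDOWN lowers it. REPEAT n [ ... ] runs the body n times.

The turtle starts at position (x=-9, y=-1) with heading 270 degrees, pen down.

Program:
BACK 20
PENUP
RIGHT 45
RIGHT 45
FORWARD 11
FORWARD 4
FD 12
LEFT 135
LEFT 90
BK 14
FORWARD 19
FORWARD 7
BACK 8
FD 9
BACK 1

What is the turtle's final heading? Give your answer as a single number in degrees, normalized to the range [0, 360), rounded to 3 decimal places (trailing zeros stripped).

Executing turtle program step by step:
Start: pos=(-9,-1), heading=270, pen down
BK 20: (-9,-1) -> (-9,19) [heading=270, draw]
PU: pen up
RT 45: heading 270 -> 225
RT 45: heading 225 -> 180
FD 11: (-9,19) -> (-20,19) [heading=180, move]
FD 4: (-20,19) -> (-24,19) [heading=180, move]
FD 12: (-24,19) -> (-36,19) [heading=180, move]
LT 135: heading 180 -> 315
LT 90: heading 315 -> 45
BK 14: (-36,19) -> (-45.899,9.101) [heading=45, move]
FD 19: (-45.899,9.101) -> (-32.464,22.536) [heading=45, move]
FD 7: (-32.464,22.536) -> (-27.515,27.485) [heading=45, move]
BK 8: (-27.515,27.485) -> (-33.172,21.828) [heading=45, move]
FD 9: (-33.172,21.828) -> (-26.808,28.192) [heading=45, move]
BK 1: (-26.808,28.192) -> (-27.515,27.485) [heading=45, move]
Final: pos=(-27.515,27.485), heading=45, 1 segment(s) drawn

Answer: 45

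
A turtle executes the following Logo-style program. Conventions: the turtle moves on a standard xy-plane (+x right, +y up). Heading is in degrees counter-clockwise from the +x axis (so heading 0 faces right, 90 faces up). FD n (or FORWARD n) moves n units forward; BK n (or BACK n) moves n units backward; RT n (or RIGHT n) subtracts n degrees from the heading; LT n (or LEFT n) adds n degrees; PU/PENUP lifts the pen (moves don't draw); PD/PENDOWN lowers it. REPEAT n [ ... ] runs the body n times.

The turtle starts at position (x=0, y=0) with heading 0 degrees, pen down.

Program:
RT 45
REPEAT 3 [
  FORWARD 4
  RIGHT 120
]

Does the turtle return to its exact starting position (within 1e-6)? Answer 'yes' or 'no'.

Answer: yes

Derivation:
Executing turtle program step by step:
Start: pos=(0,0), heading=0, pen down
RT 45: heading 0 -> 315
REPEAT 3 [
  -- iteration 1/3 --
  FD 4: (0,0) -> (2.828,-2.828) [heading=315, draw]
  RT 120: heading 315 -> 195
  -- iteration 2/3 --
  FD 4: (2.828,-2.828) -> (-1.035,-3.864) [heading=195, draw]
  RT 120: heading 195 -> 75
  -- iteration 3/3 --
  FD 4: (-1.035,-3.864) -> (0,0) [heading=75, draw]
  RT 120: heading 75 -> 315
]
Final: pos=(0,0), heading=315, 3 segment(s) drawn

Start position: (0, 0)
Final position: (0, 0)
Distance = 0; < 1e-6 -> CLOSED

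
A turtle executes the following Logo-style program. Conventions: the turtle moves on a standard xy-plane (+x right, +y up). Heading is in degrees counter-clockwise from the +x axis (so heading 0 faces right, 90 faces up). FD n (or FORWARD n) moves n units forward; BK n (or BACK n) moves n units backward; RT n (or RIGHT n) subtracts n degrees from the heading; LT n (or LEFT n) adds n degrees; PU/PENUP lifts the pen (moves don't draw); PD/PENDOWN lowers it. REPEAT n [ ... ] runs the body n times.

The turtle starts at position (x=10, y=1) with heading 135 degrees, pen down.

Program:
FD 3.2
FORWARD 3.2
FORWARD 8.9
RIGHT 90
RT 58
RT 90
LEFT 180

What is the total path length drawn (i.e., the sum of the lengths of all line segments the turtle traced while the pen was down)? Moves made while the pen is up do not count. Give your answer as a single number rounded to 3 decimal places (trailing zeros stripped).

Executing turtle program step by step:
Start: pos=(10,1), heading=135, pen down
FD 3.2: (10,1) -> (7.737,3.263) [heading=135, draw]
FD 3.2: (7.737,3.263) -> (5.475,5.525) [heading=135, draw]
FD 8.9: (5.475,5.525) -> (-0.819,11.819) [heading=135, draw]
RT 90: heading 135 -> 45
RT 58: heading 45 -> 347
RT 90: heading 347 -> 257
LT 180: heading 257 -> 77
Final: pos=(-0.819,11.819), heading=77, 3 segment(s) drawn

Segment lengths:
  seg 1: (10,1) -> (7.737,3.263), length = 3.2
  seg 2: (7.737,3.263) -> (5.475,5.525), length = 3.2
  seg 3: (5.475,5.525) -> (-0.819,11.819), length = 8.9
Total = 15.3

Answer: 15.3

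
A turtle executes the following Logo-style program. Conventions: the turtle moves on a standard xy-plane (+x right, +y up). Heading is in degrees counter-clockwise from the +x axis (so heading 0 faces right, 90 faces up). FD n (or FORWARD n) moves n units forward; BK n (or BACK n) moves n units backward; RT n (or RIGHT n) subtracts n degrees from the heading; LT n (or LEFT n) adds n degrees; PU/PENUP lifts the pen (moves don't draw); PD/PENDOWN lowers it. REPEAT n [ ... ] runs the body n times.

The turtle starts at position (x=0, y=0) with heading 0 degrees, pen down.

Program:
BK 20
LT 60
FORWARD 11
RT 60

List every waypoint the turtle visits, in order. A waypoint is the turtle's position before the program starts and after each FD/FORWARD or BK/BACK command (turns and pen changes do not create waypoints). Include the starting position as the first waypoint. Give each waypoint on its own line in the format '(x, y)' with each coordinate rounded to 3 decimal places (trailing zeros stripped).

Answer: (0, 0)
(-20, 0)
(-14.5, 9.526)

Derivation:
Executing turtle program step by step:
Start: pos=(0,0), heading=0, pen down
BK 20: (0,0) -> (-20,0) [heading=0, draw]
LT 60: heading 0 -> 60
FD 11: (-20,0) -> (-14.5,9.526) [heading=60, draw]
RT 60: heading 60 -> 0
Final: pos=(-14.5,9.526), heading=0, 2 segment(s) drawn
Waypoints (3 total):
(0, 0)
(-20, 0)
(-14.5, 9.526)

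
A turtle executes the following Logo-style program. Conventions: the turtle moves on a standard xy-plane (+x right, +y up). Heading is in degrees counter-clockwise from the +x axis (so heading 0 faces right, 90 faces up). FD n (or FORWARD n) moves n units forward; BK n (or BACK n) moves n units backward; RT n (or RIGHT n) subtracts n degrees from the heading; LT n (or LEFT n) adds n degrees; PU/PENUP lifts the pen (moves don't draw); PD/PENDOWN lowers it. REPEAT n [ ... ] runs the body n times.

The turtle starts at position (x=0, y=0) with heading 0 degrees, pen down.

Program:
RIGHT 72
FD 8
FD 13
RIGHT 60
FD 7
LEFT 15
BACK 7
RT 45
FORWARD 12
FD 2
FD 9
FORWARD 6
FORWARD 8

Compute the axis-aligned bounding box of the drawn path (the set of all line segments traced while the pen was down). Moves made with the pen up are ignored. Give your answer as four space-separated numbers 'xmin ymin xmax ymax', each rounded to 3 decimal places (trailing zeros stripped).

Executing turtle program step by step:
Start: pos=(0,0), heading=0, pen down
RT 72: heading 0 -> 288
FD 8: (0,0) -> (2.472,-7.608) [heading=288, draw]
FD 13: (2.472,-7.608) -> (6.489,-19.972) [heading=288, draw]
RT 60: heading 288 -> 228
FD 7: (6.489,-19.972) -> (1.805,-25.174) [heading=228, draw]
LT 15: heading 228 -> 243
BK 7: (1.805,-25.174) -> (4.983,-18.937) [heading=243, draw]
RT 45: heading 243 -> 198
FD 12: (4.983,-18.937) -> (-6.429,-22.645) [heading=198, draw]
FD 2: (-6.429,-22.645) -> (-8.331,-23.263) [heading=198, draw]
FD 9: (-8.331,-23.263) -> (-16.891,-26.045) [heading=198, draw]
FD 6: (-16.891,-26.045) -> (-22.597,-27.899) [heading=198, draw]
FD 8: (-22.597,-27.899) -> (-30.206,-30.371) [heading=198, draw]
Final: pos=(-30.206,-30.371), heading=198, 9 segment(s) drawn

Segment endpoints: x in {-30.206, -22.597, -16.891, -8.331, -6.429, 0, 1.805, 2.472, 4.983, 6.489}, y in {-30.371, -27.899, -26.045, -25.174, -23.263, -22.645, -19.972, -18.937, -7.608, 0}
xmin=-30.206, ymin=-30.371, xmax=6.489, ymax=0

Answer: -30.206 -30.371 6.489 0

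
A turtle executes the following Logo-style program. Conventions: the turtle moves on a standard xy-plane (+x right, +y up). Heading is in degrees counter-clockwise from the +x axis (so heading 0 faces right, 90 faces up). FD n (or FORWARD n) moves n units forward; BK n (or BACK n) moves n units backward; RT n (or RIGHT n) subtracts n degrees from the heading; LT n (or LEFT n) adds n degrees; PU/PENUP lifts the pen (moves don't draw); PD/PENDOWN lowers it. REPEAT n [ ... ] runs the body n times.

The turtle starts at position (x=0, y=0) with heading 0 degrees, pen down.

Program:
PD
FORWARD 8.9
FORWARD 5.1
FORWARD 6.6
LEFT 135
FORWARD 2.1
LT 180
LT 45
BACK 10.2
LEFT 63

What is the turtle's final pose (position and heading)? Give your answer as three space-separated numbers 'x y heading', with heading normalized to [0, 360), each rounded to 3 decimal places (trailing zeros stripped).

Executing turtle program step by step:
Start: pos=(0,0), heading=0, pen down
PD: pen down
FD 8.9: (0,0) -> (8.9,0) [heading=0, draw]
FD 5.1: (8.9,0) -> (14,0) [heading=0, draw]
FD 6.6: (14,0) -> (20.6,0) [heading=0, draw]
LT 135: heading 0 -> 135
FD 2.1: (20.6,0) -> (19.115,1.485) [heading=135, draw]
LT 180: heading 135 -> 315
LT 45: heading 315 -> 0
BK 10.2: (19.115,1.485) -> (8.915,1.485) [heading=0, draw]
LT 63: heading 0 -> 63
Final: pos=(8.915,1.485), heading=63, 5 segment(s) drawn

Answer: 8.915 1.485 63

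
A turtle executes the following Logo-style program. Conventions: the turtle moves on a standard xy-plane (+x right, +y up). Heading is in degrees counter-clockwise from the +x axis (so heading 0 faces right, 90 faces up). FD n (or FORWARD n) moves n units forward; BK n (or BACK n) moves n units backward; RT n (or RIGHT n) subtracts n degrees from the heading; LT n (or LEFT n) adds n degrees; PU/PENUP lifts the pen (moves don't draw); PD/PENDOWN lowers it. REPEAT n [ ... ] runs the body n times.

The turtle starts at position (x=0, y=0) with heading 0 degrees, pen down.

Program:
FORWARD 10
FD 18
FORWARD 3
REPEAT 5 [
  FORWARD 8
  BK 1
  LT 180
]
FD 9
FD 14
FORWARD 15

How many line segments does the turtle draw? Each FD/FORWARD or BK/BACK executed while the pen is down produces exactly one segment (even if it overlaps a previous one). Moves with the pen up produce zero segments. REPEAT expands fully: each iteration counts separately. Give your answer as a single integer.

Executing turtle program step by step:
Start: pos=(0,0), heading=0, pen down
FD 10: (0,0) -> (10,0) [heading=0, draw]
FD 18: (10,0) -> (28,0) [heading=0, draw]
FD 3: (28,0) -> (31,0) [heading=0, draw]
REPEAT 5 [
  -- iteration 1/5 --
  FD 8: (31,0) -> (39,0) [heading=0, draw]
  BK 1: (39,0) -> (38,0) [heading=0, draw]
  LT 180: heading 0 -> 180
  -- iteration 2/5 --
  FD 8: (38,0) -> (30,0) [heading=180, draw]
  BK 1: (30,0) -> (31,0) [heading=180, draw]
  LT 180: heading 180 -> 0
  -- iteration 3/5 --
  FD 8: (31,0) -> (39,0) [heading=0, draw]
  BK 1: (39,0) -> (38,0) [heading=0, draw]
  LT 180: heading 0 -> 180
  -- iteration 4/5 --
  FD 8: (38,0) -> (30,0) [heading=180, draw]
  BK 1: (30,0) -> (31,0) [heading=180, draw]
  LT 180: heading 180 -> 0
  -- iteration 5/5 --
  FD 8: (31,0) -> (39,0) [heading=0, draw]
  BK 1: (39,0) -> (38,0) [heading=0, draw]
  LT 180: heading 0 -> 180
]
FD 9: (38,0) -> (29,0) [heading=180, draw]
FD 14: (29,0) -> (15,0) [heading=180, draw]
FD 15: (15,0) -> (0,0) [heading=180, draw]
Final: pos=(0,0), heading=180, 16 segment(s) drawn
Segments drawn: 16

Answer: 16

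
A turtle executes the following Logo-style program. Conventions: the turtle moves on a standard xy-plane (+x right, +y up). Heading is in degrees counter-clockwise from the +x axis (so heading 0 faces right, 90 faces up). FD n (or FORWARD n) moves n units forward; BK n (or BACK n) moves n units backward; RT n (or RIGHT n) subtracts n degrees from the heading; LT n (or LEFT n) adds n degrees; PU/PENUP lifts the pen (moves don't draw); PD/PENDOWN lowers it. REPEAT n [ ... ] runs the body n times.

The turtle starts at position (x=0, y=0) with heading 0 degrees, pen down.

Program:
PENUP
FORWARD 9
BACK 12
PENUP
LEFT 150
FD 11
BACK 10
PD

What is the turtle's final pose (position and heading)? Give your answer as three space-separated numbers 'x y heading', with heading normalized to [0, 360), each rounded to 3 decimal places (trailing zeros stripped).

Answer: -3.866 0.5 150

Derivation:
Executing turtle program step by step:
Start: pos=(0,0), heading=0, pen down
PU: pen up
FD 9: (0,0) -> (9,0) [heading=0, move]
BK 12: (9,0) -> (-3,0) [heading=0, move]
PU: pen up
LT 150: heading 0 -> 150
FD 11: (-3,0) -> (-12.526,5.5) [heading=150, move]
BK 10: (-12.526,5.5) -> (-3.866,0.5) [heading=150, move]
PD: pen down
Final: pos=(-3.866,0.5), heading=150, 0 segment(s) drawn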